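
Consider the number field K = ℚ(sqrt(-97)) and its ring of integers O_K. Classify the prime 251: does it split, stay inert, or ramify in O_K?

split

-97 mod 4 = 3, hence disc K = 4·(-97) = -388 and O_K = ℤ[√-97].
disc(K) = -388 is not divisible by 251; 251 is unramified.
Legendre symbol by Euler's criterion: (-97/251) ≡ (-97)^125 ≡ 1 (mod 251), i.e. (-97/251) = 1.
Legendre symbol 1 ⇒ 251 is split.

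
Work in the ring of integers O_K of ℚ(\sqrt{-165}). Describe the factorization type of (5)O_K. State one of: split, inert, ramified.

5 is ramified

Since -165 ≢ 1 mod 4, the ring of integers is ℤ[√-165] with discriminant 4·(-165) = -660.
5 divides disc(K) = -660, so 5 ramifies.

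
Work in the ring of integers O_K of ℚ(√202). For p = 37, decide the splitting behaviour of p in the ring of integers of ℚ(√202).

37 remains inert

202 mod 4 = 2, hence disc K = 4·202 = 808 and O_K = ℤ[√202].
Since gcd(37, 808) = 1 the prime 37 does not ramify.
Legendre symbol by Euler's criterion: (202/37) ≡ 202^18 ≡ 36 (mod 37), i.e. (202/37) = -1.
(202/37) = -1, so 37 is inert.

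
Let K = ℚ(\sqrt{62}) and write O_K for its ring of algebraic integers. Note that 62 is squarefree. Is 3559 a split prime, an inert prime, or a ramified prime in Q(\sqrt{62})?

Since 62 ≢ 1 mod 4, the ring of integers is ℤ[√62] with discriminant 4·62 = 248.
disc(K) = 248 is not divisible by 3559; 3559 is unramified.
Compute (62/3559) via Euler: 62^((3559-1)/2) mod 3559 = 3558, so (62/3559) = -1.
d is a non-residue mod p, hence 3559 remains inert in O_K.

3559 remains inert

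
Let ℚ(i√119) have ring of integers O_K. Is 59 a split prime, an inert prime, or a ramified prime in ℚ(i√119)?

-119 mod 4 = 1, hence disc K = -119 and O_K = ℤ[(1+√-119)/2].
disc(K) = -119 is not divisible by 59; 59 is unramified.
Legendre symbol by Euler's criterion: (-119/59) ≡ (-119)^29 ≡ 58 (mod 59), i.e. (-119/59) = -1.
(-119/59) = -1, so 59 is inert.

p is inert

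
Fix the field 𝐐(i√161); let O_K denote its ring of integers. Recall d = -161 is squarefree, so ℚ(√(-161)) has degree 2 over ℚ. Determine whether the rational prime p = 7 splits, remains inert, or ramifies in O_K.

7 is ramified

Since -161 ≢ 1 mod 4, the ring of integers is ℤ[√-161] with discriminant 4·(-161) = -644.
Ramification test: 7 | -644. The prime 7 ramifies in K.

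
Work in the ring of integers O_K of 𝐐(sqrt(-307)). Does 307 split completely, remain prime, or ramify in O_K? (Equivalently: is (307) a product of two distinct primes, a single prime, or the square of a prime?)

307 is ramified

Since -307 ≡ 1 mod 4, the ring of integers is ℤ[(1+√-307)/2] with discriminant -307.
307 divides disc(K) = -307, so 307 ramifies.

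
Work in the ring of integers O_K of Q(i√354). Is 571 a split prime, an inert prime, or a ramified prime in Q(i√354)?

571 remains inert

d = -354 ≡ 2 (mod 4), so O_K = ℤ[√-354] and disc(K) = 4d = -1416.
disc(K) = -1416 is not divisible by 571; 571 is unramified.
Euler's criterion: (-354)^285 mod 571 = 570. Thus (-354|571) = -1.
d is a non-residue mod p, hence 571 remains inert in O_K.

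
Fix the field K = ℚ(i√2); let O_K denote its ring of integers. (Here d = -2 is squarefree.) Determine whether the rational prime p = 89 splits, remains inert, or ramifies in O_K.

splits completely

-2 mod 4 = 2, hence disc K = 4·(-2) = -8 and O_K = ℤ[√-2].
89 ∤ -8, so 89 is unramified.
Compute (-2/89) via Euler: 87^((89-1)/2) mod 89 = 1, so (-2/89) = 1.
d is a quadratic residue mod p, hence 89 splits in O_K.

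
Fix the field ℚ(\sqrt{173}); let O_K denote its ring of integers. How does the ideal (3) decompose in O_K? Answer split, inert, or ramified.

d = 173 ≡ 1 (mod 4), so O_K = ℤ[(1+√173)/2] and disc(K) = d = 173.
Since gcd(3, 173) = 1 the prime 3 does not ramify.
Compute (173/3) via Euler: 2^((3-1)/2) mod 3 = 2, so (173/3) = -1.
(173/3) = -1, so 3 is inert.

inert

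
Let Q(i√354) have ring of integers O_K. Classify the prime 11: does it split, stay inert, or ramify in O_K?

Since -354 ≢ 1 mod 4, the ring of integers is ℤ[√-354] with discriminant 4·(-354) = -1416.
11 ∤ -1416, so 11 is unramified.
Euler's criterion: (-354)^5 mod 11 = 1. Thus (-354|11) = 1.
Legendre symbol 1 ⇒ 11 is split.

11 splits in O_K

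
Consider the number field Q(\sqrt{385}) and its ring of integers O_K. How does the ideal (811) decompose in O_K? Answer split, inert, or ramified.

splits completely

d = 385 ≡ 1 (mod 4), so O_K = ℤ[(1+√385)/2] and disc(K) = d = 385.
disc(K) = 385 is not divisible by 811; 811 is unramified.
Compute (385/811) via Euler: 385^((811-1)/2) mod 811 = 1, so (385/811) = 1.
(385/811) = 1, so 811 splits.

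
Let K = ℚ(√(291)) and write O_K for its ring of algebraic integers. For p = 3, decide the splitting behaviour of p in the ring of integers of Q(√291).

ramifies in O_K

d = 291 ≡ 3 (mod 4), so O_K = ℤ[√291] and disc(K) = 4d = 1164.
disc(K) = 1164 = 3·388, so p = 3 is ramified.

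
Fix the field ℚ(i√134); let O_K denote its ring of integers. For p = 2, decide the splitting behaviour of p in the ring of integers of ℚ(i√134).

d = -134 ≡ 2 (mod 4), so O_K = ℤ[√-134] and disc(K) = 4d = -536.
Ramification test: 2 | -536. The prime 2 ramifies in K.

ramified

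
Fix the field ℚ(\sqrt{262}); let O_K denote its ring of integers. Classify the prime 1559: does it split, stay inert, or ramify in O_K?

p splits

262 mod 4 = 2, hence disc K = 4·262 = 1048 and O_K = ℤ[√262].
Since gcd(1559, 1048) = 1 the prime 1559 does not ramify.
Legendre symbol by Euler's criterion: (262/1559) ≡ 262^779 ≡ 1 (mod 1559), i.e. (262/1559) = 1.
(262/1559) = 1, so 1559 splits.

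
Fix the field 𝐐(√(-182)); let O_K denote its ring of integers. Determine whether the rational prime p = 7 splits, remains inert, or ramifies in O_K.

ramifies in O_K

d = -182 ≡ 2 (mod 4), so O_K = ℤ[√-182] and disc(K) = 4d = -728.
7 divides disc(K) = -728, so 7 ramifies.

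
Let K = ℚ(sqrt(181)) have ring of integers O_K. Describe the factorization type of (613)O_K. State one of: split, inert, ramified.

d = 181 ≡ 1 (mod 4), so O_K = ℤ[(1+√181)/2] and disc(K) = d = 181.
disc(K) = 181 is not divisible by 613; 613 is unramified.
Compute (181/613) via Euler: 181^((613-1)/2) mod 613 = 1, so (181/613) = 1.
d is a quadratic residue mod p, hence 613 splits in O_K.

p splits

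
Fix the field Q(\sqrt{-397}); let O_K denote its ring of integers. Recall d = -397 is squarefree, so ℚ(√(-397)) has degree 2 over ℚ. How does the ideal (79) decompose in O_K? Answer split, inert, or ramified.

79 remains inert

-397 mod 4 = 3, hence disc K = 4·(-397) = -1588 and O_K = ℤ[√-397].
Since gcd(79, -1588) = 1 the prime 79 does not ramify.
(-397/79) = 77^39 mod 79 = 78, giving Legendre symbol -1.
(-397/79) = -1, so 79 is inert.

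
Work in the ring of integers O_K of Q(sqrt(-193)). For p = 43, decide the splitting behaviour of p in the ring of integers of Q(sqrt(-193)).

remains prime (inert)

Since -193 ≢ 1 mod 4, the ring of integers is ℤ[√-193] with discriminant 4·(-193) = -772.
disc(K) = -772 is not divisible by 43; 43 is unramified.
Compute (-193/43) via Euler: 22^((43-1)/2) mod 43 = 42, so (-193/43) = -1.
d is a non-residue mod p, hence 43 remains inert in O_K.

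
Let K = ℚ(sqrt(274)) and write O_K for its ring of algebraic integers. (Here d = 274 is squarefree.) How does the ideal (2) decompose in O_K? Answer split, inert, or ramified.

d = 274 ≡ 2 (mod 4), so O_K = ℤ[√274] and disc(K) = 4d = 1096.
2 divides disc(K) = 1096, so 2 ramifies.

ramified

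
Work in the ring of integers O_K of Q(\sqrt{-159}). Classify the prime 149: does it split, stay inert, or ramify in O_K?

inert

-159 mod 4 = 1, hence disc K = -159 and O_K = ℤ[(1+√-159)/2].
149 ∤ -159, so 149 is unramified.
Euler's criterion: (-159)^74 mod 149 = 148. Thus (-159|149) = -1.
d is a non-residue mod p, hence 149 remains inert in O_K.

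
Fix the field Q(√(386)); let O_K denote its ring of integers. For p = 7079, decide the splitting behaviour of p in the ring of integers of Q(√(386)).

splits completely

386 mod 4 = 2, hence disc K = 4·386 = 1544 and O_K = ℤ[√386].
Since gcd(7079, 1544) = 1 the prime 7079 does not ramify.
Euler's criterion: 386^3539 mod 7079 = 1. Thus (386|7079) = 1.
Legendre symbol 1 ⇒ 7079 is split.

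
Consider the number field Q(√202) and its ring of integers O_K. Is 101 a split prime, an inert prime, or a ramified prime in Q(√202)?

d = 202 ≡ 2 (mod 4), so O_K = ℤ[√202] and disc(K) = 4d = 808.
Ramification test: 101 | 808. The prime 101 ramifies in K.

ramifies in O_K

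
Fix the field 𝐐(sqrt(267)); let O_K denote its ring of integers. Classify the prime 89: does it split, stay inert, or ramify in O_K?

p ramifies

267 mod 4 = 3, hence disc K = 4·267 = 1068 and O_K = ℤ[√267].
89 divides disc(K) = 1068, so 89 ramifies.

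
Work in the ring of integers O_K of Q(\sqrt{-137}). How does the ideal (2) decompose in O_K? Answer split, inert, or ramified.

p ramifies

-137 mod 4 = 3, hence disc K = 4·(-137) = -548 and O_K = ℤ[√-137].
disc(K) = -548 = 2·(-274), so p = 2 is ramified.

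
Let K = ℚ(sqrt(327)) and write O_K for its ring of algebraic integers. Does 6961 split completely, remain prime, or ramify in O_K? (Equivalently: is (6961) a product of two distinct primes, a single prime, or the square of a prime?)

d = 327 ≡ 3 (mod 4), so O_K = ℤ[√327] and disc(K) = 4d = 1308.
Since gcd(6961, 1308) = 1 the prime 6961 does not ramify.
(327/6961) = 327^3480 mod 6961 = 1, giving Legendre symbol 1.
Legendre symbol 1 ⇒ 6961 is split.

p splits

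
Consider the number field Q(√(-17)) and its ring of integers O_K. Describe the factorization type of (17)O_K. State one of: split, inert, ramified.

-17 mod 4 = 3, hence disc K = 4·(-17) = -68 and O_K = ℤ[√-17].
Ramification test: 17 | -68. The prime 17 ramifies in K.

ramified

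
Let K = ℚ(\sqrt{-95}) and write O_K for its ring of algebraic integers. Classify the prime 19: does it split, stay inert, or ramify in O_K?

d = -95 ≡ 1 (mod 4), so O_K = ℤ[(1+√-95)/2] and disc(K) = d = -95.
disc(K) = -95 = 19·(-5), so p = 19 is ramified.

ramifies in O_K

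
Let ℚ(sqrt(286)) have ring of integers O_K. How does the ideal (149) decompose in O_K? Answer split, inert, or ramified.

d = 286 ≡ 2 (mod 4), so O_K = ℤ[√286] and disc(K) = 4d = 1144.
Since gcd(149, 1144) = 1 the prime 149 does not ramify.
Euler's criterion: 286^74 mod 149 = 148. Thus (286|149) = -1.
Legendre symbol -1 ⇒ 149 is inert.

149 remains inert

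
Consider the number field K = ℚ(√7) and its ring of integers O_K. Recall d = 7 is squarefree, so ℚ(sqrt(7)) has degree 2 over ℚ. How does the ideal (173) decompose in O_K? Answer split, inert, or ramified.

Since 7 ≢ 1 mod 4, the ring of integers is ℤ[√7] with discriminant 4·7 = 28.
Since gcd(173, 28) = 1 the prime 173 does not ramify.
Compute (7/173) via Euler: 7^((173-1)/2) mod 173 = 172, so (7/173) = -1.
d is a non-residue mod p, hence 173 remains inert in O_K.

inert — (173) stays prime in O_K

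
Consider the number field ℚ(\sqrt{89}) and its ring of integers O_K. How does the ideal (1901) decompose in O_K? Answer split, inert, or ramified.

Since 89 ≡ 1 mod 4, the ring of integers is ℤ[(1+√89)/2] with discriminant 89.
Since gcd(1901, 89) = 1 the prime 1901 does not ramify.
(89/1901) = 89^950 mod 1901 = 1, giving Legendre symbol 1.
(89/1901) = 1, so 1901 splits.

1901 splits in O_K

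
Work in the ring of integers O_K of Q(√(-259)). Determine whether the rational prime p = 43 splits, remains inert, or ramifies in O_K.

-259 mod 4 = 1, hence disc K = -259 and O_K = ℤ[(1+√-259)/2].
Since gcd(43, -259) = 1 the prime 43 does not ramify.
(-259/43) = 42^21 mod 43 = 42, giving Legendre symbol -1.
Legendre symbol -1 ⇒ 43 is inert.

remains prime (inert)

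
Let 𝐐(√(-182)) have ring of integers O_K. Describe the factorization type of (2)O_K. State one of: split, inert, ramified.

Since -182 ≢ 1 mod 4, the ring of integers is ℤ[√-182] with discriminant 4·(-182) = -728.
Ramification test: 2 | -728. The prime 2 ramifies in K.

ramified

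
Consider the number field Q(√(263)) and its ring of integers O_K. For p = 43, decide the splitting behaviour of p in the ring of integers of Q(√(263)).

d = 263 ≡ 3 (mod 4), so O_K = ℤ[√263] and disc(K) = 4d = 1052.
Since gcd(43, 1052) = 1 the prime 43 does not ramify.
Compute (263/43) via Euler: 5^((43-1)/2) mod 43 = 42, so (263/43) = -1.
d is a non-residue mod p, hence 43 remains inert in O_K.

p is inert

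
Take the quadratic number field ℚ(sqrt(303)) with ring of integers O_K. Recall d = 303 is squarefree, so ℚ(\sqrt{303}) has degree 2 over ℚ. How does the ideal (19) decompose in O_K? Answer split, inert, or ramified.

inert

Since 303 ≢ 1 mod 4, the ring of integers is ℤ[√303] with discriminant 4·303 = 1212.
Since gcd(19, 1212) = 1 the prime 19 does not ramify.
Legendre symbol by Euler's criterion: (303/19) ≡ 303^9 ≡ 18 (mod 19), i.e. (303/19) = -1.
Legendre symbol -1 ⇒ 19 is inert.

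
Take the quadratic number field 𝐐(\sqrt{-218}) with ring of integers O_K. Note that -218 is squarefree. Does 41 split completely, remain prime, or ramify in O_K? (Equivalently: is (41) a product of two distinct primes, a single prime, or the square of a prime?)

-218 mod 4 = 2, hence disc K = 4·(-218) = -872 and O_K = ℤ[√-218].
disc(K) = -872 is not divisible by 41; 41 is unramified.
Legendre symbol by Euler's criterion: (-218/41) ≡ (-218)^20 ≡ 40 (mod 41), i.e. (-218/41) = -1.
Legendre symbol -1 ⇒ 41 is inert.

inert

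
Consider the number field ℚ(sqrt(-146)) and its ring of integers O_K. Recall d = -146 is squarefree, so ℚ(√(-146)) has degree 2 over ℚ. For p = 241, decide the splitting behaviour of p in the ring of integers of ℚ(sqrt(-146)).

241 remains inert

-146 mod 4 = 2, hence disc K = 4·(-146) = -584 and O_K = ℤ[√-146].
241 ∤ -584, so 241 is unramified.
Euler's criterion: (-146)^120 mod 241 = 240. Thus (-146|241) = -1.
Legendre symbol -1 ⇒ 241 is inert.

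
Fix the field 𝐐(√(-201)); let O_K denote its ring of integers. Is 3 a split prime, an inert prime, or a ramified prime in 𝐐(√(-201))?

-201 mod 4 = 3, hence disc K = 4·(-201) = -804 and O_K = ℤ[√-201].
disc(K) = -804 = 3·(-268), so p = 3 is ramified.

3 is ramified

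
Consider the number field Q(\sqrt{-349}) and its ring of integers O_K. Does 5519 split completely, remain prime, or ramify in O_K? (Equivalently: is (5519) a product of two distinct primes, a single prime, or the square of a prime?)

split

Since -349 ≢ 1 mod 4, the ring of integers is ℤ[√-349] with discriminant 4·(-349) = -1396.
disc(K) = -1396 is not divisible by 5519; 5519 is unramified.
Compute (-349/5519) via Euler: 5170^((5519-1)/2) mod 5519 = 1, so (-349/5519) = 1.
(-349/5519) = 1, so 5519 splits.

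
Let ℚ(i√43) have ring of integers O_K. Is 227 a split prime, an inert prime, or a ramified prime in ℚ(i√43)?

Since -43 ≡ 1 mod 4, the ring of integers is ℤ[(1+√-43)/2] with discriminant -43.
disc(K) = -43 is not divisible by 227; 227 is unramified.
Euler's criterion: (-43)^113 mod 227 = 226. Thus (-43|227) = -1.
Legendre symbol -1 ⇒ 227 is inert.

remains prime (inert)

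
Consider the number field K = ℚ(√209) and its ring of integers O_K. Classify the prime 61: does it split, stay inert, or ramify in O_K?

inert

Since 209 ≡ 1 mod 4, the ring of integers is ℤ[(1+√209)/2] with discriminant 209.
Since gcd(61, 209) = 1 the prime 61 does not ramify.
Compute (209/61) via Euler: 26^((61-1)/2) mod 61 = 60, so (209/61) = -1.
d is a non-residue mod p, hence 61 remains inert in O_K.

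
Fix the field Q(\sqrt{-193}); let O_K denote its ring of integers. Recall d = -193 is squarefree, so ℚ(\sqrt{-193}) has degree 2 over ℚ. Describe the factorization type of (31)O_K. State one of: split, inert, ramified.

Since -193 ≢ 1 mod 4, the ring of integers is ℤ[√-193] with discriminant 4·(-193) = -772.
31 ∤ -772, so 31 is unramified.
Legendre symbol by Euler's criterion: (-193/31) ≡ (-193)^15 ≡ 30 (mod 31), i.e. (-193/31) = -1.
(-193/31) = -1, so 31 is inert.

inert — (31) stays prime in O_K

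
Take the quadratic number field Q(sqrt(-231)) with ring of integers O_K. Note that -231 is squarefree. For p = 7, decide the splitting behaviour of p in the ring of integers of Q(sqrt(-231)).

Since -231 ≡ 1 mod 4, the ring of integers is ℤ[(1+√-231)/2] with discriminant -231.
7 divides disc(K) = -231, so 7 ramifies.

ramified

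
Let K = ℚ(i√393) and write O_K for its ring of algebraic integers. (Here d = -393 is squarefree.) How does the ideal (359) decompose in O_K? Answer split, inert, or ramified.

-393 mod 4 = 3, hence disc K = 4·(-393) = -1572 and O_K = ℤ[√-393].
Since gcd(359, -1572) = 1 the prime 359 does not ramify.
Compute (-393/359) via Euler: 325^((359-1)/2) mod 359 = 358, so (-393/359) = -1.
d is a non-residue mod p, hence 359 remains inert in O_K.

inert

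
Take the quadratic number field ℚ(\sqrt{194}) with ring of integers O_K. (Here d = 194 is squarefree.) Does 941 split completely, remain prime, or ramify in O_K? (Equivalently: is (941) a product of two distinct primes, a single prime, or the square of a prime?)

d = 194 ≡ 2 (mod 4), so O_K = ℤ[√194] and disc(K) = 4d = 776.
disc(K) = 776 is not divisible by 941; 941 is unramified.
Legendre symbol by Euler's criterion: (194/941) ≡ 194^470 ≡ 1 (mod 941), i.e. (194/941) = 1.
(194/941) = 1, so 941 splits.

split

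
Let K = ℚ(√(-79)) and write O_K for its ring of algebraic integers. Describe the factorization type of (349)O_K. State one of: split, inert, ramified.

Since -79 ≡ 1 mod 4, the ring of integers is ℤ[(1+√-79)/2] with discriminant -79.
disc(K) = -79 is not divisible by 349; 349 is unramified.
(-79/349) = 270^174 mod 349 = 348, giving Legendre symbol -1.
d is a non-residue mod p, hence 349 remains inert in O_K.

remains prime (inert)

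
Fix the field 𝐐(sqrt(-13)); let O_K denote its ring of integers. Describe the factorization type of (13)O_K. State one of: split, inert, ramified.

Since -13 ≢ 1 mod 4, the ring of integers is ℤ[√-13] with discriminant 4·(-13) = -52.
Ramification test: 13 | -52. The prime 13 ramifies in K.

13 is ramified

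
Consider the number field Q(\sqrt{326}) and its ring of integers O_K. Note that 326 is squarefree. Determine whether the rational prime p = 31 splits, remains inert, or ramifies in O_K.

d = 326 ≡ 2 (mod 4), so O_K = ℤ[√326] and disc(K) = 4d = 1304.
31 ∤ 1304, so 31 is unramified.
Euler's criterion: 326^15 mod 31 = 1. Thus (326|31) = 1.
(326/31) = 1, so 31 splits.

31 splits in O_K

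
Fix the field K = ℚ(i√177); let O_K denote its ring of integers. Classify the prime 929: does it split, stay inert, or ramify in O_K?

-177 mod 4 = 3, hence disc K = 4·(-177) = -708 and O_K = ℤ[√-177].
Since gcd(929, -708) = 1 the prime 929 does not ramify.
Compute (-177/929) via Euler: 752^((929-1)/2) mod 929 = 1, so (-177/929) = 1.
d is a quadratic residue mod p, hence 929 splits in O_K.

split — (929) = 𝔭₁𝔭₂ with 𝔭₁ ≠ 𝔭₂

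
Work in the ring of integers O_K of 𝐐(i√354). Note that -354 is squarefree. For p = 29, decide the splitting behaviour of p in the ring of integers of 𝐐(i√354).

Since -354 ≢ 1 mod 4, the ring of integers is ℤ[√-354] with discriminant 4·(-354) = -1416.
29 ∤ -1416, so 29 is unramified.
Euler's criterion: (-354)^14 mod 29 = 1. Thus (-354|29) = 1.
(-354/29) = 1, so 29 splits.

splits completely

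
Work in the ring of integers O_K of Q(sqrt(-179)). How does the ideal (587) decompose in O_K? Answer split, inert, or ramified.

d = -179 ≡ 1 (mod 4), so O_K = ℤ[(1+√-179)/2] and disc(K) = d = -179.
587 ∤ -179, so 587 is unramified.
Euler's criterion: (-179)^293 mod 587 = 586. Thus (-179|587) = -1.
Legendre symbol -1 ⇒ 587 is inert.

587 remains inert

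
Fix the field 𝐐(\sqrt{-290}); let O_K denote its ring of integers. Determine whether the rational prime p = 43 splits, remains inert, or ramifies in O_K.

split — (43) = 𝔭₁𝔭₂ with 𝔭₁ ≠ 𝔭₂

d = -290 ≡ 2 (mod 4), so O_K = ℤ[√-290] and disc(K) = 4d = -1160.
Since gcd(43, -1160) = 1 the prime 43 does not ramify.
Euler's criterion: (-290)^21 mod 43 = 1. Thus (-290|43) = 1.
d is a quadratic residue mod p, hence 43 splits in O_K.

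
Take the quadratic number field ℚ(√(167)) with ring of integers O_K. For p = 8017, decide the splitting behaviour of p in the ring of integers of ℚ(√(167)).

split

Since 167 ≢ 1 mod 4, the ring of integers is ℤ[√167] with discriminant 4·167 = 668.
8017 ∤ 668, so 8017 is unramified.
Compute (167/8017) via Euler: 167^((8017-1)/2) mod 8017 = 1, so (167/8017) = 1.
d is a quadratic residue mod p, hence 8017 splits in O_K.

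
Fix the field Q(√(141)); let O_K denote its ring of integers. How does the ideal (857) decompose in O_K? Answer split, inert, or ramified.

splits completely

141 mod 4 = 1, hence disc K = 141 and O_K = ℤ[(1+√141)/2].
Since gcd(857, 141) = 1 the prime 857 does not ramify.
Euler's criterion: 141^428 mod 857 = 1. Thus (141|857) = 1.
(141/857) = 1, so 857 splits.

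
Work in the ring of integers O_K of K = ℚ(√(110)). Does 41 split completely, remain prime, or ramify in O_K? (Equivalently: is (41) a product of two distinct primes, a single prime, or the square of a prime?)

d = 110 ≡ 2 (mod 4), so O_K = ℤ[√110] and disc(K) = 4d = 440.
disc(K) = 440 is not divisible by 41; 41 is unramified.
(110/41) = 28^20 mod 41 = 40, giving Legendre symbol -1.
(110/41) = -1, so 41 is inert.

inert — (41) stays prime in O_K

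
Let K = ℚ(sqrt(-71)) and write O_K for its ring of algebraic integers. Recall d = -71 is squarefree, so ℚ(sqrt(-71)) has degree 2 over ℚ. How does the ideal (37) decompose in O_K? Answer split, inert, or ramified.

splits completely

-71 mod 4 = 1, hence disc K = -71 and O_K = ℤ[(1+√-71)/2].
Since gcd(37, -71) = 1 the prime 37 does not ramify.
(-71/37) = 3^18 mod 37 = 1, giving Legendre symbol 1.
d is a quadratic residue mod p, hence 37 splits in O_K.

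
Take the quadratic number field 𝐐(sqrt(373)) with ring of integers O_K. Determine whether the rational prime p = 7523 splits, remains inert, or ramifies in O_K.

373 mod 4 = 1, hence disc K = 373 and O_K = ℤ[(1+√373)/2].
Since gcd(7523, 373) = 1 the prime 7523 does not ramify.
Legendre symbol by Euler's criterion: (373/7523) ≡ 373^3761 ≡ 1 (mod 7523), i.e. (373/7523) = 1.
(373/7523) = 1, so 7523 splits.

split — (7523) = 𝔭₁𝔭₂ with 𝔭₁ ≠ 𝔭₂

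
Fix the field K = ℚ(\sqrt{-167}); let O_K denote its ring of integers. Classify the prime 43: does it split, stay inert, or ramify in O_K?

d = -167 ≡ 1 (mod 4), so O_K = ℤ[(1+√-167)/2] and disc(K) = d = -167.
Since gcd(43, -167) = 1 the prime 43 does not ramify.
Legendre symbol by Euler's criterion: (-167/43) ≡ (-167)^21 ≡ 42 (mod 43), i.e. (-167/43) = -1.
(-167/43) = -1, so 43 is inert.

remains prime (inert)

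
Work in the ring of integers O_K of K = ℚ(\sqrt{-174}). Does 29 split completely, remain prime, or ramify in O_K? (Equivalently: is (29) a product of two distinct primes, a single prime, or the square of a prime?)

ramifies in O_K

Since -174 ≢ 1 mod 4, the ring of integers is ℤ[√-174] with discriminant 4·(-174) = -696.
29 divides disc(K) = -696, so 29 ramifies.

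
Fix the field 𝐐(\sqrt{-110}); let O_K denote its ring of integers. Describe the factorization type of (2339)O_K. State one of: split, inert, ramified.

2339 splits in O_K

-110 mod 4 = 2, hence disc K = 4·(-110) = -440 and O_K = ℤ[√-110].
2339 ∤ -440, so 2339 is unramified.
Compute (-110/2339) via Euler: 2229^((2339-1)/2) mod 2339 = 1, so (-110/2339) = 1.
(-110/2339) = 1, so 2339 splits.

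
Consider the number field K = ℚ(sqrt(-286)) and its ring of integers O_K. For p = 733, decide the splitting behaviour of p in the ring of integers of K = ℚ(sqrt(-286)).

d = -286 ≡ 2 (mod 4), so O_K = ℤ[√-286] and disc(K) = 4d = -1144.
Since gcd(733, -1144) = 1 the prime 733 does not ramify.
Legendre symbol by Euler's criterion: (-286/733) ≡ (-286)^366 ≡ 732 (mod 733), i.e. (-286/733) = -1.
(-286/733) = -1, so 733 is inert.

733 remains inert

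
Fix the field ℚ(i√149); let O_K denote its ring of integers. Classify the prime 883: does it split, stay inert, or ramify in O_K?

d = -149 ≡ 3 (mod 4), so O_K = ℤ[√-149] and disc(K) = 4d = -596.
Since gcd(883, -596) = 1 the prime 883 does not ramify.
Compute (-149/883) via Euler: 734^((883-1)/2) mod 883 = 1, so (-149/883) = 1.
(-149/883) = 1, so 883 splits.

splits completely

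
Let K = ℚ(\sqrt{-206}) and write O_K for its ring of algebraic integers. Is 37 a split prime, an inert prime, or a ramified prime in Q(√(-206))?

-206 mod 4 = 2, hence disc K = 4·(-206) = -824 and O_K = ℤ[√-206].
37 ∤ -824, so 37 is unramified.
(-206/37) = 16^18 mod 37 = 1, giving Legendre symbol 1.
(-206/37) = 1, so 37 splits.

37 splits in O_K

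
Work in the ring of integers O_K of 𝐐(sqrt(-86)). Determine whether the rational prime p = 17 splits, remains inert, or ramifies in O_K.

p splits

-86 mod 4 = 2, hence disc K = 4·(-86) = -344 and O_K = ℤ[√-86].
disc(K) = -344 is not divisible by 17; 17 is unramified.
Compute (-86/17) via Euler: 16^((17-1)/2) mod 17 = 1, so (-86/17) = 1.
(-86/17) = 1, so 17 splits.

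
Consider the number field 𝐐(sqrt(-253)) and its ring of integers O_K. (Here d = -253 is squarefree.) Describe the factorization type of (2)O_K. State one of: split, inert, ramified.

ramified

d = -253 ≡ 3 (mod 4), so O_K = ℤ[√-253] and disc(K) = 4d = -1012.
disc(K) = -1012 = 2·(-506), so p = 2 is ramified.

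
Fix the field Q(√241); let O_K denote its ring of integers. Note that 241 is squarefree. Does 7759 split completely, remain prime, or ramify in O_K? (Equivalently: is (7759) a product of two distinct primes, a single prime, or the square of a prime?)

241 mod 4 = 1, hence disc K = 241 and O_K = ℤ[(1+√241)/2].
Since gcd(7759, 241) = 1 the prime 7759 does not ramify.
Compute (241/7759) via Euler: 241^((7759-1)/2) mod 7759 = 1, so (241/7759) = 1.
d is a quadratic residue mod p, hence 7759 splits in O_K.

p splits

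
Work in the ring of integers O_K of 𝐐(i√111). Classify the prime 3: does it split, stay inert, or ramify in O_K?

d = -111 ≡ 1 (mod 4), so O_K = ℤ[(1+√-111)/2] and disc(K) = d = -111.
disc(K) = -111 = 3·(-37), so p = 3 is ramified.

ramifies in O_K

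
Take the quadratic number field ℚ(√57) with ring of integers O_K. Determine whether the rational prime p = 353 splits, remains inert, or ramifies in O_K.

Since 57 ≡ 1 mod 4, the ring of integers is ℤ[(1+√57)/2] with discriminant 57.
353 ∤ 57, so 353 is unramified.
Compute (57/353) via Euler: 57^((353-1)/2) mod 353 = 352, so (57/353) = -1.
Legendre symbol -1 ⇒ 353 is inert.

inert — (353) stays prime in O_K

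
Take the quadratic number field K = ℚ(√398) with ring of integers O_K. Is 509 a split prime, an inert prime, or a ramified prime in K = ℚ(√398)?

Since 398 ≢ 1 mod 4, the ring of integers is ℤ[√398] with discriminant 4·398 = 1592.
509 ∤ 1592, so 509 is unramified.
(398/509) = 398^254 mod 509 = 508, giving Legendre symbol -1.
Legendre symbol -1 ⇒ 509 is inert.

inert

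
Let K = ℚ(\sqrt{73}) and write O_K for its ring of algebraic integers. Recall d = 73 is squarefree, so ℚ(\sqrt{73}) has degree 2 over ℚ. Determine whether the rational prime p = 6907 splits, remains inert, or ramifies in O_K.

Since 73 ≡ 1 mod 4, the ring of integers is ℤ[(1+√73)/2] with discriminant 73.
6907 ∤ 73, so 6907 is unramified.
Euler's criterion: 73^3453 mod 6907 = 6906. Thus (73|6907) = -1.
(73/6907) = -1, so 6907 is inert.

inert — (6907) stays prime in O_K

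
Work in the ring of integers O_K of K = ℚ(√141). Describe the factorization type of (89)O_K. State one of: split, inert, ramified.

141 mod 4 = 1, hence disc K = 141 and O_K = ℤ[(1+√141)/2].
Since gcd(89, 141) = 1 the prime 89 does not ramify.
(141/89) = 52^44 mod 89 = 88, giving Legendre symbol -1.
Legendre symbol -1 ⇒ 89 is inert.

89 remains inert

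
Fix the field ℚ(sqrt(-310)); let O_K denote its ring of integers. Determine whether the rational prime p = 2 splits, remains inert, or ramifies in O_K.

Since -310 ≢ 1 mod 4, the ring of integers is ℤ[√-310] with discriminant 4·(-310) = -1240.
disc(K) = -1240 = 2·(-620), so p = 2 is ramified.

p ramifies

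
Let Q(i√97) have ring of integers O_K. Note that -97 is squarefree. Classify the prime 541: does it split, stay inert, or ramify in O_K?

inert — (541) stays prime in O_K

d = -97 ≡ 3 (mod 4), so O_K = ℤ[√-97] and disc(K) = 4d = -388.
Since gcd(541, -388) = 1 the prime 541 does not ramify.
Euler's criterion: (-97)^270 mod 541 = 540. Thus (-97|541) = -1.
Legendre symbol -1 ⇒ 541 is inert.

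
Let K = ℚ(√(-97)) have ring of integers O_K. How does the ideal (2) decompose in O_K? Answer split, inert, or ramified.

ramifies in O_K

-97 mod 4 = 3, hence disc K = 4·(-97) = -388 and O_K = ℤ[√-97].
Ramification test: 2 | -388. The prime 2 ramifies in K.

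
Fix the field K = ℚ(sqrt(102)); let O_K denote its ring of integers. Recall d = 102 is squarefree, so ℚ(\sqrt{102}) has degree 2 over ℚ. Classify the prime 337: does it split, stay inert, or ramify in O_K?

337 remains inert

d = 102 ≡ 2 (mod 4), so O_K = ℤ[√102] and disc(K) = 4d = 408.
337 ∤ 408, so 337 is unramified.
Euler's criterion: 102^168 mod 337 = 336. Thus (102|337) = -1.
Legendre symbol -1 ⇒ 337 is inert.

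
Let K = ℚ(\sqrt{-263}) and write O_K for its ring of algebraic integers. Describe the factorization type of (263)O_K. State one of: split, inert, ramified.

d = -263 ≡ 1 (mod 4), so O_K = ℤ[(1+√-263)/2] and disc(K) = d = -263.
disc(K) = -263 = 263·(-1), so p = 263 is ramified.

263 is ramified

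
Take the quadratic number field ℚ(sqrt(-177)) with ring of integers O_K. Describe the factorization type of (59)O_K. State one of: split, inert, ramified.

59 is ramified

Since -177 ≢ 1 mod 4, the ring of integers is ℤ[√-177] with discriminant 4·(-177) = -708.
Ramification test: 59 | -708. The prime 59 ramifies in K.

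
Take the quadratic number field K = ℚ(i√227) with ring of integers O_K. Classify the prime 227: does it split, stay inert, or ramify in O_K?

-227 mod 4 = 1, hence disc K = -227 and O_K = ℤ[(1+√-227)/2].
Ramification test: 227 | -227. The prime 227 ramifies in K.

ramified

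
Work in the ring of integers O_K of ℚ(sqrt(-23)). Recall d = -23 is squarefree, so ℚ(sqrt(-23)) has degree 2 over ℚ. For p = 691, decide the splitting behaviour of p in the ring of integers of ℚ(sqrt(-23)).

split

-23 mod 4 = 1, hence disc K = -23 and O_K = ℤ[(1+√-23)/2].
Since gcd(691, -23) = 1 the prime 691 does not ramify.
Legendre symbol by Euler's criterion: (-23/691) ≡ (-23)^345 ≡ 1 (mod 691), i.e. (-23/691) = 1.
d is a quadratic residue mod p, hence 691 splits in O_K.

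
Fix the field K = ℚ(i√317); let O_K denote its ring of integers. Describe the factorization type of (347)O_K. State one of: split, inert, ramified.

-317 mod 4 = 3, hence disc K = 4·(-317) = -1268 and O_K = ℤ[√-317].
disc(K) = -1268 is not divisible by 347; 347 is unramified.
(-317/347) = 30^173 mod 347 = 1, giving Legendre symbol 1.
d is a quadratic residue mod p, hence 347 splits in O_K.

347 splits in O_K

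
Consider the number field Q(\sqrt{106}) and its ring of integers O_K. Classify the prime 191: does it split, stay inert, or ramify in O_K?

inert

Since 106 ≢ 1 mod 4, the ring of integers is ℤ[√106] with discriminant 4·106 = 424.
disc(K) = 424 is not divisible by 191; 191 is unramified.
Euler's criterion: 106^95 mod 191 = 190. Thus (106|191) = -1.
Legendre symbol -1 ⇒ 191 is inert.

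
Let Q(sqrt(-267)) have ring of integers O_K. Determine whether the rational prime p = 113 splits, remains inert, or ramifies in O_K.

split

Since -267 ≡ 1 mod 4, the ring of integers is ℤ[(1+√-267)/2] with discriminant -267.
Since gcd(113, -267) = 1 the prime 113 does not ramify.
(-267/113) = 72^56 mod 113 = 1, giving Legendre symbol 1.
Legendre symbol 1 ⇒ 113 is split.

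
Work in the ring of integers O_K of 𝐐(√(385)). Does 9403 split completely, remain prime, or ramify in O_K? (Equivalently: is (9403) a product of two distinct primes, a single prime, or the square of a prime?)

remains prime (inert)

d = 385 ≡ 1 (mod 4), so O_K = ℤ[(1+√385)/2] and disc(K) = d = 385.
disc(K) = 385 is not divisible by 9403; 9403 is unramified.
Euler's criterion: 385^4701 mod 9403 = 9402. Thus (385|9403) = -1.
d is a non-residue mod p, hence 9403 remains inert in O_K.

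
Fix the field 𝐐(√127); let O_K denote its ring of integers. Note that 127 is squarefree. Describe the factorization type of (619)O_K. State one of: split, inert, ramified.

619 splits in O_K

d = 127 ≡ 3 (mod 4), so O_K = ℤ[√127] and disc(K) = 4d = 508.
disc(K) = 508 is not divisible by 619; 619 is unramified.
(127/619) = 127^309 mod 619 = 1, giving Legendre symbol 1.
Legendre symbol 1 ⇒ 619 is split.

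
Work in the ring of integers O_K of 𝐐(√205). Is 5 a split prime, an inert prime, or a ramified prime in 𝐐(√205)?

d = 205 ≡ 1 (mod 4), so O_K = ℤ[(1+√205)/2] and disc(K) = d = 205.
Ramification test: 5 | 205. The prime 5 ramifies in K.

ramifies in O_K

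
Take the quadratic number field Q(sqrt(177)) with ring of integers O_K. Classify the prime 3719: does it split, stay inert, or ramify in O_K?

3719 splits in O_K

d = 177 ≡ 1 (mod 4), so O_K = ℤ[(1+√177)/2] and disc(K) = d = 177.
disc(K) = 177 is not divisible by 3719; 3719 is unramified.
Euler's criterion: 177^1859 mod 3719 = 1. Thus (177|3719) = 1.
d is a quadratic residue mod p, hence 3719 splits in O_K.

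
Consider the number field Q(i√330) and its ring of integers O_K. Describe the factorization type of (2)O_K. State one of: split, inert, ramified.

d = -330 ≡ 2 (mod 4), so O_K = ℤ[√-330] and disc(K) = 4d = -1320.
2 divides disc(K) = -1320, so 2 ramifies.

p ramifies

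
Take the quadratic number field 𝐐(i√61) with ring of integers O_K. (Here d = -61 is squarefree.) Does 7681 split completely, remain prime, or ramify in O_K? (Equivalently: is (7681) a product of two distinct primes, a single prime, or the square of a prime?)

7681 splits in O_K

Since -61 ≢ 1 mod 4, the ring of integers is ℤ[√-61] with discriminant 4·(-61) = -244.
7681 ∤ -244, so 7681 is unramified.
Compute (-61/7681) via Euler: 7620^((7681-1)/2) mod 7681 = 1, so (-61/7681) = 1.
d is a quadratic residue mod p, hence 7681 splits in O_K.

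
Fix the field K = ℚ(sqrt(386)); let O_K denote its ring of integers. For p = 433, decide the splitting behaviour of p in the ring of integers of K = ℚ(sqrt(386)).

p is inert

d = 386 ≡ 2 (mod 4), so O_K = ℤ[√386] and disc(K) = 4d = 1544.
433 ∤ 1544, so 433 is unramified.
(386/433) = 386^216 mod 433 = 432, giving Legendre symbol -1.
d is a non-residue mod p, hence 433 remains inert in O_K.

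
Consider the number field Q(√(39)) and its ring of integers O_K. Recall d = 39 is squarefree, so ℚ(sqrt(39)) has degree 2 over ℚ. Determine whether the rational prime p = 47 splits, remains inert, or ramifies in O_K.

inert

d = 39 ≡ 3 (mod 4), so O_K = ℤ[√39] and disc(K) = 4d = 156.
Since gcd(47, 156) = 1 the prime 47 does not ramify.
Compute (39/47) via Euler: 39^((47-1)/2) mod 47 = 46, so (39/47) = -1.
d is a non-residue mod p, hence 47 remains inert in O_K.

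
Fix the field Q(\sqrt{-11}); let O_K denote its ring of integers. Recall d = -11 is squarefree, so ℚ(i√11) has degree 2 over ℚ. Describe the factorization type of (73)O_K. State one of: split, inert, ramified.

inert — (73) stays prime in O_K

-11 mod 4 = 1, hence disc K = -11 and O_K = ℤ[(1+√-11)/2].
disc(K) = -11 is not divisible by 73; 73 is unramified.
Legendre symbol by Euler's criterion: (-11/73) ≡ (-11)^36 ≡ 72 (mod 73), i.e. (-11/73) = -1.
d is a non-residue mod p, hence 73 remains inert in O_K.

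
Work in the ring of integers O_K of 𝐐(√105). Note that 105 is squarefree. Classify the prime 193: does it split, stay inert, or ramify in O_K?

p is inert

d = 105 ≡ 1 (mod 4), so O_K = ℤ[(1+√105)/2] and disc(K) = d = 105.
193 ∤ 105, so 193 is unramified.
(105/193) = 105^96 mod 193 = 192, giving Legendre symbol -1.
(105/193) = -1, so 193 is inert.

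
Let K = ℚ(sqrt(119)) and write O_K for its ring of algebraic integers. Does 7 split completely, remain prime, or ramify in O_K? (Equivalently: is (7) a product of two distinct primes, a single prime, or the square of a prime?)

ramified

119 mod 4 = 3, hence disc K = 4·119 = 476 and O_K = ℤ[√119].
Ramification test: 7 | 476. The prime 7 ramifies in K.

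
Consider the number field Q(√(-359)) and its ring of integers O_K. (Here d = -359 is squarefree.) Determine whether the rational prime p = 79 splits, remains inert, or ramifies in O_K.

split

d = -359 ≡ 1 (mod 4), so O_K = ℤ[(1+√-359)/2] and disc(K) = d = -359.
79 ∤ -359, so 79 is unramified.
Compute (-359/79) via Euler: 36^((79-1)/2) mod 79 = 1, so (-359/79) = 1.
d is a quadratic residue mod p, hence 79 splits in O_K.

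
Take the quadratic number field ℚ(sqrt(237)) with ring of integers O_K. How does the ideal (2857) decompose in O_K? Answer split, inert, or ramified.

2857 splits in O_K

237 mod 4 = 1, hence disc K = 237 and O_K = ℤ[(1+√237)/2].
2857 ∤ 237, so 2857 is unramified.
Compute (237/2857) via Euler: 237^((2857-1)/2) mod 2857 = 1, so (237/2857) = 1.
Legendre symbol 1 ⇒ 2857 is split.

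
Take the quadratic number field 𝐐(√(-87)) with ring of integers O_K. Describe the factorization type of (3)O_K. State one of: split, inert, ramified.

d = -87 ≡ 1 (mod 4), so O_K = ℤ[(1+√-87)/2] and disc(K) = d = -87.
Ramification test: 3 | -87. The prime 3 ramifies in K.

p ramifies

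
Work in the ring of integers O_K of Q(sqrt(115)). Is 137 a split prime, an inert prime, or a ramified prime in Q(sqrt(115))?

137 splits in O_K

115 mod 4 = 3, hence disc K = 4·115 = 460 and O_K = ℤ[√115].
Since gcd(137, 460) = 1 the prime 137 does not ramify.
Euler's criterion: 115^68 mod 137 = 1. Thus (115|137) = 1.
d is a quadratic residue mod p, hence 137 splits in O_K.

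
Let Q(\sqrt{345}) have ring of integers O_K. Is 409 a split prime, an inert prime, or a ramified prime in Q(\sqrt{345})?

345 mod 4 = 1, hence disc K = 345 and O_K = ℤ[(1+√345)/2].
disc(K) = 345 is not divisible by 409; 409 is unramified.
Legendre symbol by Euler's criterion: (345/409) ≡ 345^204 ≡ 1 (mod 409), i.e. (345/409) = 1.
d is a quadratic residue mod p, hence 409 splits in O_K.

splits completely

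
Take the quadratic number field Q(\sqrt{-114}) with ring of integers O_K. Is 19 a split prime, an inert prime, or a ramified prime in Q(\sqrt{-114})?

ramifies in O_K

d = -114 ≡ 2 (mod 4), so O_K = ℤ[√-114] and disc(K) = 4d = -456.
disc(K) = -456 = 19·(-24), so p = 19 is ramified.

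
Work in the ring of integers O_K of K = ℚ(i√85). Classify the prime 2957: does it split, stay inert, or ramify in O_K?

p is inert

Since -85 ≢ 1 mod 4, the ring of integers is ℤ[√-85] with discriminant 4·(-85) = -340.
Since gcd(2957, -340) = 1 the prime 2957 does not ramify.
Euler's criterion: (-85)^1478 mod 2957 = 2956. Thus (-85|2957) = -1.
(-85/2957) = -1, so 2957 is inert.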